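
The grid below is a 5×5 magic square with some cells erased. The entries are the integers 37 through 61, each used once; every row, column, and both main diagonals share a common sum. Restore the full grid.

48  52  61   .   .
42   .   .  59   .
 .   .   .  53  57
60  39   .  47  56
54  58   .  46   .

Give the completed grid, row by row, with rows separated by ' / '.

The entries are 37 through 61, which sum to 1225, so each line sums to 1225/5 = 245.
Row 4 needs 245; the known cells sum to 202, so (4,3) = 43.
Column 1 must total 245; the given cells sum to 204, so (3,1) = 41.
Column 4 needs 245; the known cells sum to 205, so (1,4) = 40.
Row 1 needs 245; the known cells sum to 201, so (1,5) = 44.
Using anti-diagonal: 44 + 59 + 39 + 54 + ? → (3,3) = 245 − 196 = 49.
Using row 3: 41 + 49 + 53 + 57 + ? → (3,2) = 245 − 200 = 45.
From column 2, 245 − (52 + 45 + 39 + 58) gives (2,2) = 51.
Main diagonal: 48 + 51 + 49 + 47 + ? = 245, so (5,5) = 50.
Row 5 must total 245; the given cells sum to 208, so (5,3) = 37.
Using column 3: 61 + 49 + 43 + 37 + ? → (2,3) = 245 − 190 = 55.
Using column 5: 44 + 57 + 56 + 50 + ? → (2,5) = 245 − 207 = 38.

48 52 61 40 44 / 42 51 55 59 38 / 41 45 49 53 57 / 60 39 43 47 56 / 54 58 37 46 50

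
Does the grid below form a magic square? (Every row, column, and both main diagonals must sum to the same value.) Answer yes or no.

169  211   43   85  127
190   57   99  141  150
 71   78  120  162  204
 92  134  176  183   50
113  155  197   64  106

No — row 2 sums to 637 but row 5 sums to 635.

Row 1: 169 + 211 + 43 + 85 + 127 = 635.
Row 2: 190 + 57 + 99 + 141 + 150 = 637.
Row 3: 71 + 78 + 120 + 162 + 204 = 635.
Row 4: 92 + 134 + 176 + 183 + 50 = 635.
Row 5: 113 + 155 + 197 + 64 + 106 = 635.
Column 1: 169 + 190 + 71 + 92 + 113 = 635.
Column 2: 211 + 57 + 78 + 134 + 155 = 635.
Column 3: 43 + 99 + 120 + 176 + 197 = 635.
Column 4: 85 + 141 + 162 + 183 + 64 = 635.
Column 5: 127 + 150 + 204 + 50 + 106 = 637.
Main diagonal: 169 + 57 + 120 + 183 + 106 = 635.
Anti-diagonal: 127 + 141 + 120 + 134 + 113 = 635.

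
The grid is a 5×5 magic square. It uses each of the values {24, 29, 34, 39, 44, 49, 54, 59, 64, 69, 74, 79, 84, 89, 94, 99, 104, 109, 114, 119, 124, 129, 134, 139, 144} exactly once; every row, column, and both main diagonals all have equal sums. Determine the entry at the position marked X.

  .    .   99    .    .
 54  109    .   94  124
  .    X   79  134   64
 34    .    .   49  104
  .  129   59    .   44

24

The 25 entries sum to 2100, so each line sums to 2100/5 = 420.
Row 2: 54 + 109 + 94 + 124 + ? = 420, so (2,3) = 39.
Column 3 must total 420; the given cells sum to 276, so (4,3) = 144.
From column 5, 420 − (124 + 64 + 104 + 44) gives (1,5) = 84.
Using main diagonal: 109 + 79 + 49 + 44 + ? → (1,1) = 420 − 281 = 139.
Row 4 needs 420; the known cells sum to 331, so (4,2) = 89.
The remaining cell in anti-diagonal is (5,1) = 420 − 346 = 74.
Row 5 needs 420; the known cells sum to 306, so (5,4) = 114.
From column 1, 420 − (139 + 54 + 34 + 74) gives (3,1) = 119.
Column 4: 94 + 134 + 49 + 114 + ? = 420, so (1,4) = 29.
Using row 1: 139 + 99 + 29 + 84 + ? → (1,2) = 420 − 351 = 69.
Row 3 must total 420; the given cells sum to 396, so (3,2) = 24.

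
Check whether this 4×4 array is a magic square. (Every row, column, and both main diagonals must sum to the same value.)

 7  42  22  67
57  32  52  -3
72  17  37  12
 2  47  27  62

Row 1: 7 + 42 + 22 + 67 = 138.
Row 2: 57 + 32 + 52 + (-3) = 138.
Row 3: 72 + 17 + 37 + 12 = 138.
Row 4: 2 + 47 + 27 + 62 = 138.
Column 1: 7 + 57 + 72 + 2 = 138.
Column 2: 42 + 32 + 17 + 47 = 138.
Column 3: 22 + 52 + 37 + 27 = 138.
Column 4: 67 + (-3) + 12 + 62 = 138.
Main diagonal: 7 + 32 + 37 + 62 = 138.
Anti-diagonal: 67 + 52 + 17 + 2 = 138.
All lines sum to 138.

Yes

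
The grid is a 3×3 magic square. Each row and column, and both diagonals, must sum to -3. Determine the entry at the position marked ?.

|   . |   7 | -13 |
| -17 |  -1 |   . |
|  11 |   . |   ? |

From row 1, -3 − (7 + (-13)) gives (1,1) = 3.
Using row 2: -17 + (-1) + ? → (2,3) = -3 − (-18) = 15.
The remaining cell in column 2 is (3,2) = -3 − 6 = -9.
The remaining cell in column 3 is (3,3) = -3 − 2 = -5.

-5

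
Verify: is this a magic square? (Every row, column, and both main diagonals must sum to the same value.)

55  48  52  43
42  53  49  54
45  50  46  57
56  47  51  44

Row 1: 55 + 48 + 52 + 43 = 198.
Row 2: 42 + 53 + 49 + 54 = 198.
Row 3: 45 + 50 + 46 + 57 = 198.
Row 4: 56 + 47 + 51 + 44 = 198.
Column 1: 55 + 42 + 45 + 56 = 198.
Column 2: 48 + 53 + 50 + 47 = 198.
Column 3: 52 + 49 + 46 + 51 = 198.
Column 4: 43 + 54 + 57 + 44 = 198.
Main diagonal: 55 + 53 + 46 + 44 = 198.
Anti-diagonal: 43 + 49 + 50 + 56 = 198.
All lines sum to 198.

Yes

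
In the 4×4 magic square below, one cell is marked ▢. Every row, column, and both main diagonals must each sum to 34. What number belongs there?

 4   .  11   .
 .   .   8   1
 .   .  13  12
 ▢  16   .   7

9

The remaining cell in column 3 is (4,3) = 34 − 32 = 2.
Using column 4: 1 + 12 + 7 + ? → (1,4) = 34 − 20 = 14.
Main diagonal must total 34; the given cells sum to 24, so (2,2) = 10.
The remaining cell in row 1 is (1,2) = 34 − 29 = 5.
Row 2 must total 34; the given cells sum to 19, so (2,1) = 15.
Row 4 must total 34; the given cells sum to 25, so (4,1) = 9.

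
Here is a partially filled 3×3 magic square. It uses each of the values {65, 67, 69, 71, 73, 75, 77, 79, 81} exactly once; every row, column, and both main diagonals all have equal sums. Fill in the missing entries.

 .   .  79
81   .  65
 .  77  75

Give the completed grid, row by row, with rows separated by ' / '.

71 69 79 / 81 73 65 / 67 77 75

The 9 entries sum to 657, so each line sums to 657/3 = 219.
The remaining cell in row 2 is (2,2) = 219 − 146 = 73.
From row 3, 219 − (77 + 75) gives (3,1) = 67.
Column 1 needs 219; the known cells sum to 148, so (1,1) = 71.
Column 2 must total 219; the given cells sum to 150, so (1,2) = 69.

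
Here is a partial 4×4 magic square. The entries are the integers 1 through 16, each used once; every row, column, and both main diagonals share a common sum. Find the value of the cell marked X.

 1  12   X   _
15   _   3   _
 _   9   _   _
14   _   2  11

The entries are 1 through 16, which sum to 136, so each line sums to 136/4 = 34.
Using row 4: 14 + 2 + 11 + ? → (4,2) = 34 − 27 = 7.
The remaining cell in column 1 is (3,1) = 34 − 30 = 4.
Column 2 must total 34; the given cells sum to 28, so (2,2) = 6.
Using main diagonal: 1 + 6 + 11 + ? → (3,3) = 34 − 18 = 16.
The remaining cell in anti-diagonal is (1,4) = 34 − 26 = 8.
From row 1, 34 − (1 + 12 + 8) gives (1,3) = 13.

13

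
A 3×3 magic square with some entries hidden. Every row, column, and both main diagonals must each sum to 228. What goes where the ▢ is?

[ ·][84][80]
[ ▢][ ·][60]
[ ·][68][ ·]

92

From row 1, 228 − (84 + 80) gives (1,1) = 64.
Using column 2: 84 + 68 + ? → (2,2) = 228 − 152 = 76.
From column 3, 228 − (80 + 60) gives (3,3) = 88.
Anti-diagonal must total 228; the given cells sum to 156, so (3,1) = 72.
Row 2: 76 + 60 + ? = 228, so (2,1) = 92.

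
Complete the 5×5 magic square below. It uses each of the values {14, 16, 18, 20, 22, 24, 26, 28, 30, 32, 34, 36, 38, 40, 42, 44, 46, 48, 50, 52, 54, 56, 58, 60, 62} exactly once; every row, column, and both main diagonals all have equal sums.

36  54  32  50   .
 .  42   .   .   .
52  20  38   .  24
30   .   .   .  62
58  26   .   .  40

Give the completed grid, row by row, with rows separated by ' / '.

The 25 entries sum to 950, so each line sums to 950/5 = 190.
Row 1 needs 190; the known cells sum to 172, so (1,5) = 18.
From row 3, 190 − (52 + 20 + 38 + 24) gives (3,4) = 56.
Column 1 needs 190; the known cells sum to 176, so (2,1) = 14.
Using column 2: 54 + 42 + 20 + 26 + ? → (4,2) = 190 − 142 = 48.
Using column 5: 18 + 24 + 62 + 40 + ? → (2,5) = 190 − 144 = 46.
The remaining cell in main diagonal is (4,4) = 190 − 156 = 34.
Anti-diagonal needs 190; the known cells sum to 162, so (2,4) = 28.
From row 2, 190 − (14 + 42 + 28 + 46) gives (2,3) = 60.
From row 4, 190 − (30 + 48 + 34 + 62) gives (4,3) = 16.
Column 3 needs 190; the known cells sum to 146, so (5,3) = 44.
Column 4 needs 190; the known cells sum to 168, so (5,4) = 22.

36 54 32 50 18 / 14 42 60 28 46 / 52 20 38 56 24 / 30 48 16 34 62 / 58 26 44 22 40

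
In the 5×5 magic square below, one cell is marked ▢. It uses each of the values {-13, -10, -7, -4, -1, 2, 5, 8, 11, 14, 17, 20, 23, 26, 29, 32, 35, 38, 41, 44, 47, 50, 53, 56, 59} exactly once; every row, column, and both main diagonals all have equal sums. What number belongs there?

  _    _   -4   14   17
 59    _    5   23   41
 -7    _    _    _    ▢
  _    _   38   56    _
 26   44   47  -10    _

50

The 25 entries sum to 575, so each line sums to 575/5 = 115.
The remaining cell in row 2 is (2,2) = 115 − 128 = -13.
From row 5, 115 − (26 + 44 + 47 + (-10)) gives (5,5) = 8.
Column 3: -4 + 5 + 38 + 47 + ? = 115, so (3,3) = 29.
Column 4 must total 115; the given cells sum to 83, so (3,4) = 32.
Using main diagonal: -13 + 29 + 56 + 8 + ? → (1,1) = 115 − 80 = 35.
From anti-diagonal, 115 − (17 + 23 + 29 + 26) gives (4,2) = 20.
Row 1: 35 + (-4) + 14 + 17 + ? = 115, so (1,2) = 53.
The remaining cell in column 1 is (4,1) = 115 − 113 = 2.
Column 2 needs 115; the known cells sum to 104, so (3,2) = 11.
Row 3: -7 + 11 + 29 + 32 + ? = 115, so (3,5) = 50.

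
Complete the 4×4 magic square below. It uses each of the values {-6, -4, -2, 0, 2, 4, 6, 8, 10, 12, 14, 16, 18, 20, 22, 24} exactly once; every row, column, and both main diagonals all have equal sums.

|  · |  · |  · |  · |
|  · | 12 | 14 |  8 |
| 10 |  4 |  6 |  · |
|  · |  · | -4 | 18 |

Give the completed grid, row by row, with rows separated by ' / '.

The 16 entries sum to 144, so each line sums to 144/4 = 36.
Row 2: 12 + 14 + 8 + ? = 36, so (2,1) = 2.
Row 3: 10 + 4 + 6 + ? = 36, so (3,4) = 16.
Using column 3: 14 + 6 + (-4) + ? → (1,3) = 36 − 16 = 20.
Column 4 needs 36; the known cells sum to 42, so (1,4) = -6.
From main diagonal, 36 − (12 + 6 + 18) gives (1,1) = 0.
Using anti-diagonal: -6 + 14 + 4 + ? → (4,1) = 36 − 12 = 24.
Row 1 must total 36; the given cells sum to 14, so (1,2) = 22.
Using row 4: 24 + (-4) + 18 + ? → (4,2) = 36 − 38 = -2.

0 22 20 -6 / 2 12 14 8 / 10 4 6 16 / 24 -2 -4 18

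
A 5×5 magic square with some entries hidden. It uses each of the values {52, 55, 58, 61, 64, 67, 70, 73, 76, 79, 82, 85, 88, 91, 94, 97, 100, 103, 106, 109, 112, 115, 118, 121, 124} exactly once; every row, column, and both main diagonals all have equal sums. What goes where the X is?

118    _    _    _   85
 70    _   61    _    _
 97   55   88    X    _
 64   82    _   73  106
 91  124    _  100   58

The 25 entries sum to 2200, so each line sums to 2200/5 = 440.
Row 4: 64 + 82 + 73 + 106 + ? = 440, so (4,3) = 115.
Row 5 needs 440; the known cells sum to 373, so (5,3) = 67.
Column 3 needs 440; the known cells sum to 331, so (1,3) = 109.
Main diagonal: 118 + 88 + 73 + 58 + ? = 440, so (2,2) = 103.
The remaining cell in anti-diagonal is (2,4) = 440 − 346 = 94.
Row 2: 70 + 103 + 61 + 94 + ? = 440, so (2,5) = 112.
Column 2: 103 + 55 + 82 + 124 + ? = 440, so (1,2) = 76.
Using column 5: 85 + 112 + 106 + 58 + ? → (3,5) = 440 − 361 = 79.
Using row 1: 118 + 76 + 109 + 85 + ? → (1,4) = 440 − 388 = 52.
Row 3 needs 440; the known cells sum to 319, so (3,4) = 121.

121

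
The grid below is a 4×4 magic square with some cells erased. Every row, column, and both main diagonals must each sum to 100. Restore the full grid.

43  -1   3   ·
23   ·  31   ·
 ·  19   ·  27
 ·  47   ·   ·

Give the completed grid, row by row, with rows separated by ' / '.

The remaining cell in row 1 is (1,4) = 100 − 45 = 55.
Column 2 needs 100; the known cells sum to 65, so (2,2) = 35.
Anti-diagonal: 55 + 31 + 19 + ? = 100, so (4,1) = -5.
Row 2: 23 + 35 + 31 + ? = 100, so (2,4) = 11.
From column 1, 100 − (43 + 23 + (-5)) gives (3,1) = 39.
Using column 4: 55 + 11 + 27 + ? → (4,4) = 100 − 93 = 7.
From main diagonal, 100 − (43 + 35 + 7) gives (3,3) = 15.
Row 4 must total 100; the given cells sum to 49, so (4,3) = 51.

43 -1 3 55 / 23 35 31 11 / 39 19 15 27 / -5 47 51 7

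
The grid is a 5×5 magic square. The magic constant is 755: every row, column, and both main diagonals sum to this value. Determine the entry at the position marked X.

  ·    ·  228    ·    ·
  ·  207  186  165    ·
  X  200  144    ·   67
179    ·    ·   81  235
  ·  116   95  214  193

From row 5, 755 − (116 + 95 + 214 + 193) gives (5,1) = 137.
Column 3 must total 755; the given cells sum to 653, so (4,3) = 102.
From main diagonal, 755 − (207 + 144 + 81 + 193) gives (1,1) = 130.
Row 4 needs 755; the known cells sum to 597, so (4,2) = 158.
Column 2 needs 755; the known cells sum to 681, so (1,2) = 74.
The remaining cell in anti-diagonal is (1,5) = 755 − 604 = 151.
The remaining cell in row 1 is (1,4) = 755 − 583 = 172.
Column 4 must total 755; the given cells sum to 632, so (3,4) = 123.
Column 5: 151 + 67 + 235 + 193 + ? = 755, so (2,5) = 109.
From row 2, 755 − (207 + 186 + 165 + 109) gives (2,1) = 88.
Row 3 needs 755; the known cells sum to 534, so (3,1) = 221.

221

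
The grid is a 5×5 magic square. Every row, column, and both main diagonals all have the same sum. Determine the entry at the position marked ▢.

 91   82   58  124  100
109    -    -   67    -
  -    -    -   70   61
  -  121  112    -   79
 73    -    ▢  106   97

115

Row 1 is complete and sums to 455; that is the magic constant.
The remaining cell in column 4 is (4,4) = 455 − 367 = 88.
From column 5, 455 − (100 + 61 + 79 + 97) gives (2,5) = 118.
Anti-diagonal must total 455; the given cells sum to 361, so (3,3) = 94.
Using row 4: 121 + 112 + 88 + 79 + ? → (4,1) = 455 − 400 = 55.
Column 1 needs 455; the known cells sum to 328, so (3,1) = 127.
Main diagonal: 91 + 94 + 88 + 97 + ? = 455, so (2,2) = 85.
Row 2 needs 455; the known cells sum to 379, so (2,3) = 76.
From row 3, 455 − (127 + 94 + 70 + 61) gives (3,2) = 103.
Column 2 needs 455; the known cells sum to 391, so (5,2) = 64.
From column 3, 455 − (58 + 76 + 94 + 112) gives (5,3) = 115.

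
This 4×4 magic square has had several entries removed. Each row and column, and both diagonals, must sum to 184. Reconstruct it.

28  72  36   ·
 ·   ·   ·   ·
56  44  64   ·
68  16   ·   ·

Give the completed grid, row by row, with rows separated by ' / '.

28 72 36 48 / 32 52 24 76 / 56 44 64 20 / 68 16 60 40

The remaining cell in row 1 is (1,4) = 184 − 136 = 48.
Row 3: 56 + 44 + 64 + ? = 184, so (3,4) = 20.
Column 1 needs 184; the known cells sum to 152, so (2,1) = 32.
Column 2: 72 + 44 + 16 + ? = 184, so (2,2) = 52.
From main diagonal, 184 − (28 + 52 + 64) gives (4,4) = 40.
The remaining cell in anti-diagonal is (2,3) = 184 − 160 = 24.
Row 2: 32 + 52 + 24 + ? = 184, so (2,4) = 76.
Row 4: 68 + 16 + 40 + ? = 184, so (4,3) = 60.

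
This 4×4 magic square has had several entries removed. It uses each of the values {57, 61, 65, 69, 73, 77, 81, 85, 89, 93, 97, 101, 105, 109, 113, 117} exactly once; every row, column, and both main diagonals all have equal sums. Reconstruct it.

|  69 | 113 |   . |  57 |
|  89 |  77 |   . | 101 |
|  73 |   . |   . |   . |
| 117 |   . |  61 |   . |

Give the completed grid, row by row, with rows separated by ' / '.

69 113 109 57 / 89 77 81 101 / 73 93 97 85 / 117 65 61 105

The 16 entries sum to 1392, so each line sums to 1392/4 = 348.
The remaining cell in row 1 is (1,3) = 348 − 239 = 109.
Row 2 needs 348; the known cells sum to 267, so (2,3) = 81.
Column 3: 109 + 81 + 61 + ? = 348, so (3,3) = 97.
Using main diagonal: 69 + 77 + 97 + ? → (4,4) = 348 − 243 = 105.
Anti-diagonal must total 348; the given cells sum to 255, so (3,2) = 93.
The remaining cell in row 3 is (3,4) = 348 − 263 = 85.
The remaining cell in row 4 is (4,2) = 348 − 283 = 65.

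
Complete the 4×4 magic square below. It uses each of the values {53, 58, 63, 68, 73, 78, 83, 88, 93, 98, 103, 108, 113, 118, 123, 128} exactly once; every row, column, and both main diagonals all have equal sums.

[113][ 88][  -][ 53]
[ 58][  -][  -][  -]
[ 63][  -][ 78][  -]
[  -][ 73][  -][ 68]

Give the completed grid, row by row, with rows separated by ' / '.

The 16 entries sum to 1448, so each line sums to 1448/4 = 362.
The remaining cell in row 1 is (1,3) = 362 − 254 = 108.
The remaining cell in column 1 is (4,1) = 362 − 234 = 128.
Using main diagonal: 113 + 78 + 68 + ? → (2,2) = 362 − 259 = 103.
Row 4: 128 + 73 + 68 + ? = 362, so (4,3) = 93.
Column 2: 88 + 103 + 73 + ? = 362, so (3,2) = 98.
From column 3, 362 − (108 + 78 + 93) gives (2,3) = 83.
The remaining cell in row 2 is (2,4) = 362 − 244 = 118.
The remaining cell in row 3 is (3,4) = 362 − 239 = 123.

113 88 108 53 / 58 103 83 118 / 63 98 78 123 / 128 73 93 68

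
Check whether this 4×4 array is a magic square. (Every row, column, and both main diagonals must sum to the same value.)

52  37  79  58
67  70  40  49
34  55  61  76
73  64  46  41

No — column 4 sums to 224 but row 2 sums to 226.

Row 1: 52 + 37 + 79 + 58 = 226.
Row 2: 67 + 70 + 40 + 49 = 226.
Row 3: 34 + 55 + 61 + 76 = 226.
Row 4: 73 + 64 + 46 + 41 = 224.
Column 1: 52 + 67 + 34 + 73 = 226.
Column 2: 37 + 70 + 55 + 64 = 226.
Column 3: 79 + 40 + 61 + 46 = 226.
Column 4: 58 + 49 + 76 + 41 = 224.
Main diagonal: 52 + 70 + 61 + 41 = 224.
Anti-diagonal: 58 + 40 + 55 + 73 = 226.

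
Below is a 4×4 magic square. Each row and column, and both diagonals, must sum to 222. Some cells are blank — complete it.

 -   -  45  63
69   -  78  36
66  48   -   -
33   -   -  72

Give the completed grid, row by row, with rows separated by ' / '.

54 60 45 63 / 69 39 78 36 / 66 48 57 51 / 33 75 42 72

Row 2: 69 + 78 + 36 + ? = 222, so (2,2) = 39.
Column 1: 69 + 66 + 33 + ? = 222, so (1,1) = 54.
From column 4, 222 − (63 + 36 + 72) gives (3,4) = 51.
Using main diagonal: 54 + 39 + 72 + ? → (3,3) = 222 − 165 = 57.
Row 1 needs 222; the known cells sum to 162, so (1,2) = 60.
Column 2: 60 + 39 + 48 + ? = 222, so (4,2) = 75.
Column 3 must total 222; the given cells sum to 180, so (4,3) = 42.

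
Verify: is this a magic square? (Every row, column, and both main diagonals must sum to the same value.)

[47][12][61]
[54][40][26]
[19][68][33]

Yes

Row 1: 47 + 12 + 61 = 120.
Row 2: 54 + 40 + 26 = 120.
Row 3: 19 + 68 + 33 = 120.
Column 1: 47 + 54 + 19 = 120.
Column 2: 12 + 40 + 68 = 120.
Column 3: 61 + 26 + 33 = 120.
Main diagonal: 47 + 40 + 33 = 120.
Anti-diagonal: 61 + 40 + 19 = 120.
All lines sum to 120.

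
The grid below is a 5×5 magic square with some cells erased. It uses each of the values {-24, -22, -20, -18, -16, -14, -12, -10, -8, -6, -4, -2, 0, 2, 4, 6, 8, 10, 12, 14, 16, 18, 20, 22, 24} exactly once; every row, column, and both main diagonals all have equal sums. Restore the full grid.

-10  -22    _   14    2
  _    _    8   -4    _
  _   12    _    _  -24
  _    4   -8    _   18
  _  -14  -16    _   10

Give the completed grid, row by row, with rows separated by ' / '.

-10 -22 16 14 2 / -18 20 8 -4 -6 / 24 12 0 -12 -24 / 6 4 -8 -20 18 / -2 -14 -16 22 10

The 25 entries sum to 0, so each line sums to 0/5 = 0.
Row 1 needs 0; the known cells sum to -16, so (1,3) = 16.
From column 2, 0 − (-22 + 12 + 4 + (-14)) gives (2,2) = 20.
Column 3 must total 0; the given cells sum to 0, so (3,3) = 0.
Using column 5: 2 + (-24) + 18 + 10 + ? → (2,5) = 0 − 6 = -6.
The remaining cell in main diagonal is (4,4) = 0 − 20 = -20.
Anti-diagonal: 2 + (-4) + 0 + 4 + ? = 0, so (5,1) = -2.
The remaining cell in row 2 is (2,1) = 0 − 18 = -18.
From row 4, 0 − (4 + (-8) + (-20) + 18) gives (4,1) = 6.
Row 5 must total 0; the given cells sum to -22, so (5,4) = 22.
From column 1, 0 − (-10 + (-18) + 6 + (-2)) gives (3,1) = 24.
Column 4: 14 + (-4) + (-20) + 22 + ? = 0, so (3,4) = -12.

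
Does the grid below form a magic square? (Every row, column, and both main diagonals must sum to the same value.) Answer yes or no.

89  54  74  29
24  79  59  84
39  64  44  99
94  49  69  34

Row 1: 89 + 54 + 74 + 29 = 246.
Row 2: 24 + 79 + 59 + 84 = 246.
Row 3: 39 + 64 + 44 + 99 = 246.
Row 4: 94 + 49 + 69 + 34 = 246.
Column 1: 89 + 24 + 39 + 94 = 246.
Column 2: 54 + 79 + 64 + 49 = 246.
Column 3: 74 + 59 + 44 + 69 = 246.
Column 4: 29 + 84 + 99 + 34 = 246.
Main diagonal: 89 + 79 + 44 + 34 = 246.
Anti-diagonal: 29 + 59 + 64 + 94 = 246.
All lines sum to 246.

Yes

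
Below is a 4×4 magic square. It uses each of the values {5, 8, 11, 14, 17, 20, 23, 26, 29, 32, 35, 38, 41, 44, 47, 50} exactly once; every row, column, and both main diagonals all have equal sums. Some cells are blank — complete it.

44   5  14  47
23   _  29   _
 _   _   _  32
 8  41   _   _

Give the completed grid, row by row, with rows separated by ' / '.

The 16 entries sum to 440, so each line sums to 440/4 = 110.
The remaining cell in column 1 is (3,1) = 110 − 75 = 35.
Anti-diagonal needs 110; the known cells sum to 84, so (3,2) = 26.
Row 3 must total 110; the given cells sum to 93, so (3,3) = 17.
The remaining cell in column 2 is (2,2) = 110 − 72 = 38.
Column 3 must total 110; the given cells sum to 60, so (4,3) = 50.
The remaining cell in main diagonal is (4,4) = 110 − 99 = 11.
The remaining cell in row 2 is (2,4) = 110 − 90 = 20.

44 5 14 47 / 23 38 29 20 / 35 26 17 32 / 8 41 50 11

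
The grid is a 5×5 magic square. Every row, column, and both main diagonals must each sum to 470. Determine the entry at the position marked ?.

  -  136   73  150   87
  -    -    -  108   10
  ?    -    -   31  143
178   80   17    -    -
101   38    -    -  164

The remaining cell in row 1 is (1,1) = 470 − 446 = 24.
The remaining cell in column 5 is (4,5) = 470 − 404 = 66.
Anti-diagonal: 87 + 108 + 80 + 101 + ? = 470, so (3,3) = 94.
Row 4 must total 470; the given cells sum to 341, so (4,4) = 129.
Column 4 needs 470; the known cells sum to 418, so (5,4) = 52.
Using main diagonal: 24 + 94 + 129 + 164 + ? → (2,2) = 470 − 411 = 59.
Row 5 needs 470; the known cells sum to 355, so (5,3) = 115.
Using column 2: 136 + 59 + 80 + 38 + ? → (3,2) = 470 − 313 = 157.
The remaining cell in column 3 is (2,3) = 470 − 299 = 171.
The remaining cell in row 2 is (2,1) = 470 − 348 = 122.
Using row 3: 157 + 94 + 31 + 143 + ? → (3,1) = 470 − 425 = 45.

45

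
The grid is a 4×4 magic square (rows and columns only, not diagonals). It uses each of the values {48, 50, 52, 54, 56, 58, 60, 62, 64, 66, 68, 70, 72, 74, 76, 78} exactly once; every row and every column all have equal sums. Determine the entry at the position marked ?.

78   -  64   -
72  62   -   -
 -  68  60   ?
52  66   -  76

74

The 16 entries sum to 1008, so each line sums to 1008/4 = 252.
Using row 4: 52 + 66 + 76 + ? → (4,3) = 252 − 194 = 58.
Column 1 needs 252; the known cells sum to 202, so (3,1) = 50.
Column 2 must total 252; the given cells sum to 196, so (1,2) = 56.
Column 3 needs 252; the known cells sum to 182, so (2,3) = 70.
Row 1 needs 252; the known cells sum to 198, so (1,4) = 54.
Row 2 must total 252; the given cells sum to 204, so (2,4) = 48.
Row 3: 50 + 68 + 60 + ? = 252, so (3,4) = 74.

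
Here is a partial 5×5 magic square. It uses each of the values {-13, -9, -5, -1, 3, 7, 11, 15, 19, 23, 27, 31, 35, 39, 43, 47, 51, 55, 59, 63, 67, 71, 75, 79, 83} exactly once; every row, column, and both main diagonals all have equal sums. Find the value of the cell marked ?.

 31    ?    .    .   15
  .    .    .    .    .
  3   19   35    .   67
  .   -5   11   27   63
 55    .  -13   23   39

The 25 entries sum to 875, so each line sums to 875/5 = 175.
Using row 3: 3 + 19 + 35 + 67 + ? → (3,4) = 175 − 124 = 51.
The remaining cell in row 4 is (4,1) = 175 − 96 = 79.
Row 5 needs 175; the known cells sum to 104, so (5,2) = 71.
Column 1 must total 175; the given cells sum to 168, so (2,1) = 7.
Using column 5: 15 + 67 + 63 + 39 + ? → (2,5) = 175 − 184 = -9.
From main diagonal, 175 − (31 + 35 + 27 + 39) gives (2,2) = 43.
Anti-diagonal must total 175; the given cells sum to 100, so (2,4) = 75.
Row 2 needs 175; the known cells sum to 116, so (2,3) = 59.
Column 2: 43 + 19 + (-5) + 71 + ? = 175, so (1,2) = 47.

47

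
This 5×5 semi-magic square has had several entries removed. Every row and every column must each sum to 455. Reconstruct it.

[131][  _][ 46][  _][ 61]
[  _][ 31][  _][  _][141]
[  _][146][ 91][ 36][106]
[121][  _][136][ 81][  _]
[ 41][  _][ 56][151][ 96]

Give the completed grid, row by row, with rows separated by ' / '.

131 101 46 116 61 / 86 31 126 71 141 / 76 146 91 36 106 / 121 66 136 81 51 / 41 111 56 151 96

Row 3 must total 455; the given cells sum to 379, so (3,1) = 76.
Row 5 needs 455; the known cells sum to 344, so (5,2) = 111.
Column 1: 131 + 76 + 121 + 41 + ? = 455, so (2,1) = 86.
From column 3, 455 − (46 + 91 + 136 + 56) gives (2,3) = 126.
Using column 5: 61 + 141 + 106 + 96 + ? → (4,5) = 455 − 404 = 51.
The remaining cell in row 2 is (2,4) = 455 − 384 = 71.
Using row 4: 121 + 136 + 81 + 51 + ? → (4,2) = 455 − 389 = 66.
Column 2: 31 + 146 + 66 + 111 + ? = 455, so (1,2) = 101.
Column 4 needs 455; the known cells sum to 339, so (1,4) = 116.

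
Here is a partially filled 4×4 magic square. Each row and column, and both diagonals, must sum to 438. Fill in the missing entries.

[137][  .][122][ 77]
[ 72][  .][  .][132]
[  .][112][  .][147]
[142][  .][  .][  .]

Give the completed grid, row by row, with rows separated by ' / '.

137 102 122 77 / 72 127 107 132 / 87 112 92 147 / 142 97 117 82

Using row 1: 137 + 122 + 77 + ? → (1,2) = 438 − 336 = 102.
Using column 1: 137 + 72 + 142 + ? → (3,1) = 438 − 351 = 87.
Column 4 needs 438; the known cells sum to 356, so (4,4) = 82.
The remaining cell in anti-diagonal is (2,3) = 438 − 331 = 107.
Using row 2: 72 + 107 + 132 + ? → (2,2) = 438 − 311 = 127.
Row 3: 87 + 112 + 147 + ? = 438, so (3,3) = 92.
Column 2: 102 + 127 + 112 + ? = 438, so (4,2) = 97.
From column 3, 438 − (122 + 107 + 92) gives (4,3) = 117.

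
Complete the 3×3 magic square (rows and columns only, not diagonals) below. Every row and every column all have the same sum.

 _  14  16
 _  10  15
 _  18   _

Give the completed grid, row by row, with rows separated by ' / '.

12 14 16 / 17 10 15 / 13 18 11

Column 2 is already complete: 14 + 10 + 18 = 42, so that is the magic constant.
The remaining cell in row 1 is (1,1) = 42 − 30 = 12.
The remaining cell in row 2 is (2,1) = 42 − 25 = 17.
The remaining cell in column 1 is (3,1) = 42 − 29 = 13.
Column 3 needs 42; the known cells sum to 31, so (3,3) = 11.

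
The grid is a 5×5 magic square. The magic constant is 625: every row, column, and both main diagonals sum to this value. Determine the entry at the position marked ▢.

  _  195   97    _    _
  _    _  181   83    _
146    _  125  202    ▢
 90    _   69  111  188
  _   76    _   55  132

104

The remaining cell in row 4 is (4,2) = 625 − 458 = 167.
Column 3 needs 625; the known cells sum to 472, so (5,3) = 153.
From column 4, 625 − (83 + 202 + 111 + 55) gives (1,4) = 174.
Row 5: 76 + 153 + 55 + 132 + ? = 625, so (5,1) = 209.
Anti-diagonal needs 625; the known cells sum to 584, so (1,5) = 41.
From row 1, 625 − (195 + 97 + 174 + 41) gives (1,1) = 118.
From column 1, 625 − (118 + 146 + 90 + 209) gives (2,1) = 62.
Main diagonal must total 625; the given cells sum to 486, so (2,2) = 139.
Row 2 needs 625; the known cells sum to 465, so (2,5) = 160.
Using column 2: 195 + 139 + 167 + 76 + ? → (3,2) = 625 − 577 = 48.
Column 5 must total 625; the given cells sum to 521, so (3,5) = 104.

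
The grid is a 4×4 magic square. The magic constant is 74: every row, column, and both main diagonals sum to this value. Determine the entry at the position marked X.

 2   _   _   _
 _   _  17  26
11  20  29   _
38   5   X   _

Row 3 needs 74; the known cells sum to 60, so (3,4) = 14.
From column 1, 74 − (2 + 11 + 38) gives (2,1) = 23.
Anti-diagonal: 17 + 20 + 38 + ? = 74, so (1,4) = -1.
Using row 2: 23 + 17 + 26 + ? → (2,2) = 74 − 66 = 8.
Column 2: 8 + 20 + 5 + ? = 74, so (1,2) = 41.
From column 4, 74 − (-1 + 26 + 14) gives (4,4) = 35.
Using row 1: 2 + 41 + (-1) + ? → (1,3) = 74 − 42 = 32.
From row 4, 74 − (38 + 5 + 35) gives (4,3) = -4.

-4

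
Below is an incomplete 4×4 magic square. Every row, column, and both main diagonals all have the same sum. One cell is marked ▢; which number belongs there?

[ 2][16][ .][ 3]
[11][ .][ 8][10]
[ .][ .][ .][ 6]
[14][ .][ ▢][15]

Column 4 is complete and sums to 34; that is the magic constant.
From row 1, 34 − (2 + 16 + 3) gives (1,3) = 13.
Row 2: 11 + 8 + 10 + ? = 34, so (2,2) = 5.
Column 1 needs 34; the known cells sum to 27, so (3,1) = 7.
Using main diagonal: 2 + 5 + 15 + ? → (3,3) = 34 − 22 = 12.
The remaining cell in anti-diagonal is (3,2) = 34 − 25 = 9.
Using column 2: 16 + 5 + 9 + ? → (4,2) = 34 − 30 = 4.
Using column 3: 13 + 8 + 12 + ? → (4,3) = 34 − 33 = 1.

1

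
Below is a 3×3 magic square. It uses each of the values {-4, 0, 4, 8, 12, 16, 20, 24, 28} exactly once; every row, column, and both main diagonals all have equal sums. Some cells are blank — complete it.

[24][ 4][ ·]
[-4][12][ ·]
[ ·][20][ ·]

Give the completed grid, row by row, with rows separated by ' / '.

The 9 entries sum to 108, so each line sums to 108/3 = 36.
From row 1, 36 − (24 + 4) gives (1,3) = 8.
The remaining cell in row 2 is (2,3) = 36 − 8 = 28.
From column 1, 36 − (24 + (-4)) gives (3,1) = 16.
Column 3: 8 + 28 + ? = 36, so (3,3) = 0.

24 4 8 / -4 12 28 / 16 20 0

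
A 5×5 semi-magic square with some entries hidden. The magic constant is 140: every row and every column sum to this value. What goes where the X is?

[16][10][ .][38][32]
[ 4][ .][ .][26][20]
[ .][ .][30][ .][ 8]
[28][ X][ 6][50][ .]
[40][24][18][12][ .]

22

Row 1 must total 140; the given cells sum to 96, so (1,3) = 44.
Using row 5: 40 + 24 + 18 + 12 + ? → (5,5) = 140 − 94 = 46.
The remaining cell in column 1 is (3,1) = 140 − 88 = 52.
From column 3, 140 − (44 + 30 + 6 + 18) gives (2,3) = 42.
Column 4 must total 140; the given cells sum to 126, so (3,4) = 14.
From column 5, 140 − (32 + 20 + 8 + 46) gives (4,5) = 34.
From row 2, 140 − (4 + 42 + 26 + 20) gives (2,2) = 48.
Row 3 must total 140; the given cells sum to 104, so (3,2) = 36.
Row 4 needs 140; the known cells sum to 118, so (4,2) = 22.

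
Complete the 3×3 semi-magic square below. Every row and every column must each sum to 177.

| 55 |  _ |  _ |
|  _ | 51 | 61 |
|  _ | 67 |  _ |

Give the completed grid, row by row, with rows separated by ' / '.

Row 2 must total 177; the given cells sum to 112, so (2,1) = 65.
From column 1, 177 − (55 + 65) gives (3,1) = 57.
Using column 2: 51 + 67 + ? → (1,2) = 177 − 118 = 59.
The remaining cell in row 1 is (1,3) = 177 − 114 = 63.
Row 3: 57 + 67 + ? = 177, so (3,3) = 53.

55 59 63 / 65 51 61 / 57 67 53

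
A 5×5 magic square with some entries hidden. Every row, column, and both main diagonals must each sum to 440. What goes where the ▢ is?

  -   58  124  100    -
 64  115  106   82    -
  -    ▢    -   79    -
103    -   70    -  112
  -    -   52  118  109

Using row 2: 64 + 115 + 106 + 82 + ? → (2,5) = 440 − 367 = 73.
Column 3 must total 440; the given cells sum to 352, so (3,3) = 88.
Column 4 must total 440; the given cells sum to 379, so (4,4) = 61.
Using main diagonal: 115 + 88 + 61 + 109 + ? → (1,1) = 440 − 373 = 67.
Row 1 must total 440; the given cells sum to 349, so (1,5) = 91.
Row 4 needs 440; the known cells sum to 346, so (4,2) = 94.
Using column 5: 91 + 73 + 112 + 109 + ? → (3,5) = 440 − 385 = 55.
From anti-diagonal, 440 − (91 + 82 + 88 + 94) gives (5,1) = 85.
The remaining cell in row 5 is (5,2) = 440 − 364 = 76.
Column 1: 67 + 64 + 103 + 85 + ? = 440, so (3,1) = 121.
The remaining cell in column 2 is (3,2) = 440 − 343 = 97.

97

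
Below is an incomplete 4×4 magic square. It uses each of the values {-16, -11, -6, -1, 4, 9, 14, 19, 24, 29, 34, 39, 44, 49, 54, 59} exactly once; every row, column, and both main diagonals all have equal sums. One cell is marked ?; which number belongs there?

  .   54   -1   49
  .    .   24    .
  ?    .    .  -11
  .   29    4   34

The 16 entries sum to 344, so each line sums to 344/4 = 86.
Using row 1: 54 + (-1) + 49 + ? → (1,1) = 86 − 102 = -16.
The remaining cell in row 4 is (4,1) = 86 − 67 = 19.
Column 3 needs 86; the known cells sum to 27, so (3,3) = 59.
The remaining cell in column 4 is (2,4) = 86 − 72 = 14.
The remaining cell in main diagonal is (2,2) = 86 − 77 = 9.
Anti-diagonal needs 86; the known cells sum to 92, so (3,2) = -6.
Using row 2: 9 + 24 + 14 + ? → (2,1) = 86 − 47 = 39.
The remaining cell in row 3 is (3,1) = 86 − 42 = 44.

44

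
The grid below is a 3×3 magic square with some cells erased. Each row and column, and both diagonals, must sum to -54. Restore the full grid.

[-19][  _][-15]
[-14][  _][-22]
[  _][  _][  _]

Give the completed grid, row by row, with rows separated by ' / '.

Row 1: -19 + (-15) + ? = -54, so (1,2) = -20.
Row 2 needs -54; the known cells sum to -36, so (2,2) = -18.
Column 1: -19 + (-14) + ? = -54, so (3,1) = -21.
Using column 2: -20 + (-18) + ? → (3,2) = -54 − (-38) = -16.
The remaining cell in column 3 is (3,3) = -54 − (-37) = -17.

-19 -20 -15 / -14 -18 -22 / -21 -16 -17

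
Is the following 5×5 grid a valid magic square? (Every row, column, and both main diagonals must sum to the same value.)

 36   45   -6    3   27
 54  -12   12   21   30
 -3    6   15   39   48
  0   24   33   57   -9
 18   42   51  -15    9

Yes

Row 1: 36 + 45 + (-6) + 3 + 27 = 105.
Row 2: 54 + (-12) + 12 + 21 + 30 = 105.
Row 3: -3 + 6 + 15 + 39 + 48 = 105.
Row 4: 0 + 24 + 33 + 57 + (-9) = 105.
Row 5: 18 + 42 + 51 + (-15) + 9 = 105.
Column 1: 36 + 54 + (-3) + 0 + 18 = 105.
Column 2: 45 + (-12) + 6 + 24 + 42 = 105.
Column 3: -6 + 12 + 15 + 33 + 51 = 105.
Column 4: 3 + 21 + 39 + 57 + (-15) = 105.
Column 5: 27 + 30 + 48 + (-9) + 9 = 105.
Main diagonal: 36 + (-12) + 15 + 57 + 9 = 105.
Anti-diagonal: 27 + 21 + 15 + 24 + 18 = 105.
All lines sum to 105.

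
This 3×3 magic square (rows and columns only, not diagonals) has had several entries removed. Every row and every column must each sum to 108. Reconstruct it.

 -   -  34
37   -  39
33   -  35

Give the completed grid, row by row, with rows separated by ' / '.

38 36 34 / 37 32 39 / 33 40 35

Using row 2: 37 + 39 + ? → (2,2) = 108 − 76 = 32.
From row 3, 108 − (33 + 35) gives (3,2) = 40.
Column 1 needs 108; the known cells sum to 70, so (1,1) = 38.
Column 2 must total 108; the given cells sum to 72, so (1,2) = 36.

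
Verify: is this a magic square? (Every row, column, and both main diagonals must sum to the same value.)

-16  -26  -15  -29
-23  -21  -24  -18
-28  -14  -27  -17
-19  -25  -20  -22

Row 1: -16 + (-26) + (-15) + (-29) = -86.
Row 2: -23 + (-21) + (-24) + (-18) = -86.
Row 3: -28 + (-14) + (-27) + (-17) = -86.
Row 4: -19 + (-25) + (-20) + (-22) = -86.
Column 1: -16 + (-23) + (-28) + (-19) = -86.
Column 2: -26 + (-21) + (-14) + (-25) = -86.
Column 3: -15 + (-24) + (-27) + (-20) = -86.
Column 4: -29 + (-18) + (-17) + (-22) = -86.
Main diagonal: -16 + (-21) + (-27) + (-22) = -86.
Anti-diagonal: -29 + (-24) + (-14) + (-19) = -86.
All lines sum to -86.

Yes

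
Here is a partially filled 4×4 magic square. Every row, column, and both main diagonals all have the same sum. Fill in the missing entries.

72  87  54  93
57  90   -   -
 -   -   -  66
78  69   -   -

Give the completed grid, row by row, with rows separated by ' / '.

Row 1 is already complete: 72 + 87 + 54 + 93 = 306, so that is the magic constant.
From column 1, 306 − (72 + 57 + 78) gives (3,1) = 99.
From column 2, 306 − (87 + 90 + 69) gives (3,2) = 60.
Anti-diagonal needs 306; the known cells sum to 231, so (2,3) = 75.
Row 2: 57 + 90 + 75 + ? = 306, so (2,4) = 84.
From row 3, 306 − (99 + 60 + 66) gives (3,3) = 81.
Using column 3: 54 + 75 + 81 + ? → (4,3) = 306 − 210 = 96.
From column 4, 306 − (93 + 84 + 66) gives (4,4) = 63.

72 87 54 93 / 57 90 75 84 / 99 60 81 66 / 78 69 96 63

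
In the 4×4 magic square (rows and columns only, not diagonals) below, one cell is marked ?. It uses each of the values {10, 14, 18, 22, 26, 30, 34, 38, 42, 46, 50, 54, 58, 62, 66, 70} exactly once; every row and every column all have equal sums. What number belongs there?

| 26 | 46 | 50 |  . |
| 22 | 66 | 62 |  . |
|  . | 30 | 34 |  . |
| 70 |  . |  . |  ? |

58

The 16 entries sum to 640, so each line sums to 640/4 = 160.
The remaining cell in row 1 is (1,4) = 160 − 122 = 38.
The remaining cell in row 2 is (2,4) = 160 − 150 = 10.
Column 1: 26 + 22 + 70 + ? = 160, so (3,1) = 42.
Column 2 needs 160; the known cells sum to 142, so (4,2) = 18.
Column 3 must total 160; the given cells sum to 146, so (4,3) = 14.
The remaining cell in row 3 is (3,4) = 160 − 106 = 54.
Row 4 must total 160; the given cells sum to 102, so (4,4) = 58.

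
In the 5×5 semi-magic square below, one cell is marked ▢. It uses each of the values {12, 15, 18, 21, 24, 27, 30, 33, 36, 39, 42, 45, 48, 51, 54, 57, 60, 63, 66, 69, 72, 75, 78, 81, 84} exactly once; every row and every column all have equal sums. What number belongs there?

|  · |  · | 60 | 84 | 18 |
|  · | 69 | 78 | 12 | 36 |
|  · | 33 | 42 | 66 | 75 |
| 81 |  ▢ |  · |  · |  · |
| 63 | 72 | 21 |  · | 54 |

15

The 25 entries sum to 1200, so each line sums to 1200/5 = 240.
Row 2: 69 + 78 + 12 + 36 + ? = 240, so (2,1) = 45.
Using row 3: 33 + 42 + 66 + 75 + ? → (3,1) = 240 − 216 = 24.
Using row 5: 63 + 72 + 21 + 54 + ? → (5,4) = 240 − 210 = 30.
The remaining cell in column 1 is (1,1) = 240 − 213 = 27.
Using column 3: 60 + 78 + 42 + 21 + ? → (4,3) = 240 − 201 = 39.
Using column 4: 84 + 12 + 66 + 30 + ? → (4,4) = 240 − 192 = 48.
The remaining cell in column 5 is (4,5) = 240 − 183 = 57.
Row 1 needs 240; the known cells sum to 189, so (1,2) = 51.
Using row 4: 81 + 39 + 48 + 57 + ? → (4,2) = 240 − 225 = 15.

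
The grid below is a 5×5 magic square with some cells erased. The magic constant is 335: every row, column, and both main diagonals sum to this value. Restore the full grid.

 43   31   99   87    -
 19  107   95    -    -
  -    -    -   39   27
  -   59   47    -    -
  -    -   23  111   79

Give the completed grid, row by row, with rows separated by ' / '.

43 31 99 87 75 / 19 107 95 63 51 / 115 83 71 39 27 / 91 59 47 35 103 / 67 55 23 111 79

Row 1 needs 335; the known cells sum to 260, so (1,5) = 75.
Column 3 must total 335; the given cells sum to 264, so (3,3) = 71.
From main diagonal, 335 − (43 + 107 + 71 + 79) gives (4,4) = 35.
Column 4 must total 335; the given cells sum to 272, so (2,4) = 63.
Anti-diagonal must total 335; the given cells sum to 268, so (5,1) = 67.
Using row 2: 19 + 107 + 95 + 63 + ? → (2,5) = 335 − 284 = 51.
From row 5, 335 − (67 + 23 + 111 + 79) gives (5,2) = 55.
Using column 2: 31 + 107 + 59 + 55 + ? → (3,2) = 335 − 252 = 83.
Column 5 needs 335; the known cells sum to 232, so (4,5) = 103.
Row 3 needs 335; the known cells sum to 220, so (3,1) = 115.
Row 4 needs 335; the known cells sum to 244, so (4,1) = 91.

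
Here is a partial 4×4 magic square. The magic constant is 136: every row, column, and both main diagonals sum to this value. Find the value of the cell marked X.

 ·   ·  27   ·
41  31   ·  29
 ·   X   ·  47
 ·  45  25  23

21

The remaining cell in row 2 is (2,3) = 136 − 101 = 35.
Using row 4: 45 + 25 + 23 + ? → (4,1) = 136 − 93 = 43.
Column 3: 27 + 35 + 25 + ? = 136, so (3,3) = 49.
Using column 4: 29 + 47 + 23 + ? → (1,4) = 136 − 99 = 37.
The remaining cell in main diagonal is (1,1) = 136 − 103 = 33.
Anti-diagonal: 37 + 35 + 43 + ? = 136, so (3,2) = 21.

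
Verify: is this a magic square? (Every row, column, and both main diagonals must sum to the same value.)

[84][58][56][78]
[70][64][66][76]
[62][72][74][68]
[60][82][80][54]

Yes

Row 1: 84 + 58 + 56 + 78 = 276.
Row 2: 70 + 64 + 66 + 76 = 276.
Row 3: 62 + 72 + 74 + 68 = 276.
Row 4: 60 + 82 + 80 + 54 = 276.
Column 1: 84 + 70 + 62 + 60 = 276.
Column 2: 58 + 64 + 72 + 82 = 276.
Column 3: 56 + 66 + 74 + 80 = 276.
Column 4: 78 + 76 + 68 + 54 = 276.
Main diagonal: 84 + 64 + 74 + 54 = 276.
Anti-diagonal: 78 + 66 + 72 + 60 = 276.
All lines sum to 276.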